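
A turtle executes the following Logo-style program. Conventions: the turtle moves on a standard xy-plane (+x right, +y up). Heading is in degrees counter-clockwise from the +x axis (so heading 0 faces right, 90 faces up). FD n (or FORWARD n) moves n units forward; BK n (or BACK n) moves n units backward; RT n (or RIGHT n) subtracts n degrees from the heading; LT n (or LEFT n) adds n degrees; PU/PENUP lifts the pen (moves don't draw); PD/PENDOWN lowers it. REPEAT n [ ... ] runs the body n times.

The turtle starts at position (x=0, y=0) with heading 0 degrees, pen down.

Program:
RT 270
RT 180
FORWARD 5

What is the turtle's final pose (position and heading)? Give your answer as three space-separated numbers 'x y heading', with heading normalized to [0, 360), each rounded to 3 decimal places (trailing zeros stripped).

Answer: 0 -5 270

Derivation:
Executing turtle program step by step:
Start: pos=(0,0), heading=0, pen down
RT 270: heading 0 -> 90
RT 180: heading 90 -> 270
FD 5: (0,0) -> (0,-5) [heading=270, draw]
Final: pos=(0,-5), heading=270, 1 segment(s) drawn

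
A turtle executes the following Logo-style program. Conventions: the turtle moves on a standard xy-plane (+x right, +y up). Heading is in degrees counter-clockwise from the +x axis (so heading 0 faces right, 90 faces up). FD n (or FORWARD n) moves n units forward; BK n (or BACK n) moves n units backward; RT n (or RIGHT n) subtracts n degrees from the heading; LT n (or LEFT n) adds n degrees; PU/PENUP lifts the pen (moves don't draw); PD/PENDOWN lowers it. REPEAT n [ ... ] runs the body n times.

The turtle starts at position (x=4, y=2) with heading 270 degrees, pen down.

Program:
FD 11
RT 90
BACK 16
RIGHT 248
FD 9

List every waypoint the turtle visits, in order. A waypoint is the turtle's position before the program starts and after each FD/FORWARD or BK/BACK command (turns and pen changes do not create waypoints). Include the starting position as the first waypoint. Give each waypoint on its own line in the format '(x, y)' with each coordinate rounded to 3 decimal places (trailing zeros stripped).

Executing turtle program step by step:
Start: pos=(4,2), heading=270, pen down
FD 11: (4,2) -> (4,-9) [heading=270, draw]
RT 90: heading 270 -> 180
BK 16: (4,-9) -> (20,-9) [heading=180, draw]
RT 248: heading 180 -> 292
FD 9: (20,-9) -> (23.371,-17.345) [heading=292, draw]
Final: pos=(23.371,-17.345), heading=292, 3 segment(s) drawn
Waypoints (4 total):
(4, 2)
(4, -9)
(20, -9)
(23.371, -17.345)

Answer: (4, 2)
(4, -9)
(20, -9)
(23.371, -17.345)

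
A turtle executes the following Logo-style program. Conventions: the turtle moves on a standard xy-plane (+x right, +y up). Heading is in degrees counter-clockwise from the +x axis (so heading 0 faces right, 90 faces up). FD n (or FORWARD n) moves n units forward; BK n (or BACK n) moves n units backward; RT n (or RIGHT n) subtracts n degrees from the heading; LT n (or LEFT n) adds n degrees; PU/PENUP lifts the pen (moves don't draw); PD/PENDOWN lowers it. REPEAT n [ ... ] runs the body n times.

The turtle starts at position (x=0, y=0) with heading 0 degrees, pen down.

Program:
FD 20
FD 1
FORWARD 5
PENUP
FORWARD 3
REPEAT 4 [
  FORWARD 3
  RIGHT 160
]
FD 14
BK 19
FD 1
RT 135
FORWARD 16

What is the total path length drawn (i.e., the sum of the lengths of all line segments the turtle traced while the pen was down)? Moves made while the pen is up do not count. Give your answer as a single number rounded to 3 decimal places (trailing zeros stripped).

Executing turtle program step by step:
Start: pos=(0,0), heading=0, pen down
FD 20: (0,0) -> (20,0) [heading=0, draw]
FD 1: (20,0) -> (21,0) [heading=0, draw]
FD 5: (21,0) -> (26,0) [heading=0, draw]
PU: pen up
FD 3: (26,0) -> (29,0) [heading=0, move]
REPEAT 4 [
  -- iteration 1/4 --
  FD 3: (29,0) -> (32,0) [heading=0, move]
  RT 160: heading 0 -> 200
  -- iteration 2/4 --
  FD 3: (32,0) -> (29.181,-1.026) [heading=200, move]
  RT 160: heading 200 -> 40
  -- iteration 3/4 --
  FD 3: (29.181,-1.026) -> (31.479,0.902) [heading=40, move]
  RT 160: heading 40 -> 240
  -- iteration 4/4 --
  FD 3: (31.479,0.902) -> (29.979,-1.696) [heading=240, move]
  RT 160: heading 240 -> 80
]
FD 14: (29.979,-1.696) -> (32.41,12.092) [heading=80, move]
BK 19: (32.41,12.092) -> (29.111,-6.62) [heading=80, move]
FD 1: (29.111,-6.62) -> (29.284,-5.635) [heading=80, move]
RT 135: heading 80 -> 305
FD 16: (29.284,-5.635) -> (38.462,-18.741) [heading=305, move]
Final: pos=(38.462,-18.741), heading=305, 3 segment(s) drawn

Segment lengths:
  seg 1: (0,0) -> (20,0), length = 20
  seg 2: (20,0) -> (21,0), length = 1
  seg 3: (21,0) -> (26,0), length = 5
Total = 26

Answer: 26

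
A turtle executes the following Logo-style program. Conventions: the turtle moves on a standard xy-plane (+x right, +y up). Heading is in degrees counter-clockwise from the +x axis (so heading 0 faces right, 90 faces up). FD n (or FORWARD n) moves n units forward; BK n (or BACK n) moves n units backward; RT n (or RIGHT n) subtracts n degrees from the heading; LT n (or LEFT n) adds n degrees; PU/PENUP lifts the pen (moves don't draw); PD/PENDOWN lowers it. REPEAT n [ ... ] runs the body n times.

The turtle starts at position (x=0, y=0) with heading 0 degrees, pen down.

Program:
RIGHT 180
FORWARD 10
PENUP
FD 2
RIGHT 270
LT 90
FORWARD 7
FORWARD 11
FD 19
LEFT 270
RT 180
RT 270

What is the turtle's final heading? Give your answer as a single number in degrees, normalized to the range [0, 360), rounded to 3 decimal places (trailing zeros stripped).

Executing turtle program step by step:
Start: pos=(0,0), heading=0, pen down
RT 180: heading 0 -> 180
FD 10: (0,0) -> (-10,0) [heading=180, draw]
PU: pen up
FD 2: (-10,0) -> (-12,0) [heading=180, move]
RT 270: heading 180 -> 270
LT 90: heading 270 -> 0
FD 7: (-12,0) -> (-5,0) [heading=0, move]
FD 11: (-5,0) -> (6,0) [heading=0, move]
FD 19: (6,0) -> (25,0) [heading=0, move]
LT 270: heading 0 -> 270
RT 180: heading 270 -> 90
RT 270: heading 90 -> 180
Final: pos=(25,0), heading=180, 1 segment(s) drawn

Answer: 180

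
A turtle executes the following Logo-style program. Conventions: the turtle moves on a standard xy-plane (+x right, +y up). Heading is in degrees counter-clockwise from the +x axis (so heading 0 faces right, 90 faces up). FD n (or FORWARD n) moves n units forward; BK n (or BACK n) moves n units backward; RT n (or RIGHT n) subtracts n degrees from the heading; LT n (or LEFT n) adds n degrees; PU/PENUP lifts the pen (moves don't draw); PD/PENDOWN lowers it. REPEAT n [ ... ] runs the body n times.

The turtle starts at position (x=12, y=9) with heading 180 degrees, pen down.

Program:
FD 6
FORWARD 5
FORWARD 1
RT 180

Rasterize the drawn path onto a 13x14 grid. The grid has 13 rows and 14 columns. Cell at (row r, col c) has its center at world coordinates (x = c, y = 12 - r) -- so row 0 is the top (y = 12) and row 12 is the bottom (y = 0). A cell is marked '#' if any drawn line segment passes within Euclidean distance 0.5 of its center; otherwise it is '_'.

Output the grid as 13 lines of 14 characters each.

Answer: ______________
______________
______________
#############_
______________
______________
______________
______________
______________
______________
______________
______________
______________

Derivation:
Segment 0: (12,9) -> (6,9)
Segment 1: (6,9) -> (1,9)
Segment 2: (1,9) -> (0,9)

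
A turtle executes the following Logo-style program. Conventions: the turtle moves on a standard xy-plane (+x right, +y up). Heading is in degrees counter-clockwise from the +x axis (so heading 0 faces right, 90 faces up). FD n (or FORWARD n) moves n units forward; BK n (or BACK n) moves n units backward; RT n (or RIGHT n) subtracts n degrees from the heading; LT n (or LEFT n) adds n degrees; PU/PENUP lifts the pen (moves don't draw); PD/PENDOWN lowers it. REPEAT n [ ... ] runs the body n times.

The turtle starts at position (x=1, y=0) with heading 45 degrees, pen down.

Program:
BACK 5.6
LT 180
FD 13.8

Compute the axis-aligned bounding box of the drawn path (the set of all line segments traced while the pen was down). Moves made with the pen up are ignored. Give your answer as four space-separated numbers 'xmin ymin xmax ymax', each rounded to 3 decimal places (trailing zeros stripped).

Answer: -12.718 -13.718 1 0

Derivation:
Executing turtle program step by step:
Start: pos=(1,0), heading=45, pen down
BK 5.6: (1,0) -> (-2.96,-3.96) [heading=45, draw]
LT 180: heading 45 -> 225
FD 13.8: (-2.96,-3.96) -> (-12.718,-13.718) [heading=225, draw]
Final: pos=(-12.718,-13.718), heading=225, 2 segment(s) drawn

Segment endpoints: x in {-12.718, -2.96, 1}, y in {-13.718, -3.96, 0}
xmin=-12.718, ymin=-13.718, xmax=1, ymax=0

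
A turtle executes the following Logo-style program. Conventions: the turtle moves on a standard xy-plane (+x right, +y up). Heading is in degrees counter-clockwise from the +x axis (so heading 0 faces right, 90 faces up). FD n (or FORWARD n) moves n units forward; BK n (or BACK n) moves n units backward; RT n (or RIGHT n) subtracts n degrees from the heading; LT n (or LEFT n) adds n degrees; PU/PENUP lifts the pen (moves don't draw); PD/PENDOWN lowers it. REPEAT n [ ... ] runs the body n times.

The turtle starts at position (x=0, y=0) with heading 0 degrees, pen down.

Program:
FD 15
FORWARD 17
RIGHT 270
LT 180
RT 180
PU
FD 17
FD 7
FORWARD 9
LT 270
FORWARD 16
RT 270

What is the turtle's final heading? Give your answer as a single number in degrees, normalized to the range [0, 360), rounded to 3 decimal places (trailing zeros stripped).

Executing turtle program step by step:
Start: pos=(0,0), heading=0, pen down
FD 15: (0,0) -> (15,0) [heading=0, draw]
FD 17: (15,0) -> (32,0) [heading=0, draw]
RT 270: heading 0 -> 90
LT 180: heading 90 -> 270
RT 180: heading 270 -> 90
PU: pen up
FD 17: (32,0) -> (32,17) [heading=90, move]
FD 7: (32,17) -> (32,24) [heading=90, move]
FD 9: (32,24) -> (32,33) [heading=90, move]
LT 270: heading 90 -> 0
FD 16: (32,33) -> (48,33) [heading=0, move]
RT 270: heading 0 -> 90
Final: pos=(48,33), heading=90, 2 segment(s) drawn

Answer: 90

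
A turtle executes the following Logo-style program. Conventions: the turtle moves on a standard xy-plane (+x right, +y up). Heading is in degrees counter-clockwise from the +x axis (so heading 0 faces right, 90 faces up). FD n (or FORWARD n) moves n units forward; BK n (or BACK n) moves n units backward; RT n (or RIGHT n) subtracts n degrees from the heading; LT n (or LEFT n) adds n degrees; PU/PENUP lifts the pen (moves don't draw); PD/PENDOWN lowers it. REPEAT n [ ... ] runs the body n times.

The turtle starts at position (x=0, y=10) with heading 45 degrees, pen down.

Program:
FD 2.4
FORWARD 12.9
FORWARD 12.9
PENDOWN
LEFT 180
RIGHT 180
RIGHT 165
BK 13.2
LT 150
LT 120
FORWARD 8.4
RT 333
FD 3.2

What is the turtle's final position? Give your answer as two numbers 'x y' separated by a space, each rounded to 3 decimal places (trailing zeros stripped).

Answer: 16.07 45.739

Derivation:
Executing turtle program step by step:
Start: pos=(0,10), heading=45, pen down
FD 2.4: (0,10) -> (1.697,11.697) [heading=45, draw]
FD 12.9: (1.697,11.697) -> (10.819,20.819) [heading=45, draw]
FD 12.9: (10.819,20.819) -> (19.94,29.94) [heading=45, draw]
PD: pen down
LT 180: heading 45 -> 225
RT 180: heading 225 -> 45
RT 165: heading 45 -> 240
BK 13.2: (19.94,29.94) -> (26.54,41.372) [heading=240, draw]
LT 150: heading 240 -> 30
LT 120: heading 30 -> 150
FD 8.4: (26.54,41.372) -> (19.266,45.572) [heading=150, draw]
RT 333: heading 150 -> 177
FD 3.2: (19.266,45.572) -> (16.07,45.739) [heading=177, draw]
Final: pos=(16.07,45.739), heading=177, 6 segment(s) drawn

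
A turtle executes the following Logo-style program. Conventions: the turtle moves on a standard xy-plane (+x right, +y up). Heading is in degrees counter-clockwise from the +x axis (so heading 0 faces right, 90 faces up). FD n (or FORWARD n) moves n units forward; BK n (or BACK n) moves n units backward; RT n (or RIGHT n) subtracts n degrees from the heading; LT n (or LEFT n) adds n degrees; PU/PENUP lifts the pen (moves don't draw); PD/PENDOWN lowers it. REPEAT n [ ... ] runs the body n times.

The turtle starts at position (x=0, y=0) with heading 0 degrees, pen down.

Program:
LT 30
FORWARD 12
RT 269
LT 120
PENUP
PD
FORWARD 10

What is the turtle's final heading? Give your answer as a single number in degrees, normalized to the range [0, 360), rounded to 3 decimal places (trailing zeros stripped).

Answer: 241

Derivation:
Executing turtle program step by step:
Start: pos=(0,0), heading=0, pen down
LT 30: heading 0 -> 30
FD 12: (0,0) -> (10.392,6) [heading=30, draw]
RT 269: heading 30 -> 121
LT 120: heading 121 -> 241
PU: pen up
PD: pen down
FD 10: (10.392,6) -> (5.544,-2.746) [heading=241, draw]
Final: pos=(5.544,-2.746), heading=241, 2 segment(s) drawn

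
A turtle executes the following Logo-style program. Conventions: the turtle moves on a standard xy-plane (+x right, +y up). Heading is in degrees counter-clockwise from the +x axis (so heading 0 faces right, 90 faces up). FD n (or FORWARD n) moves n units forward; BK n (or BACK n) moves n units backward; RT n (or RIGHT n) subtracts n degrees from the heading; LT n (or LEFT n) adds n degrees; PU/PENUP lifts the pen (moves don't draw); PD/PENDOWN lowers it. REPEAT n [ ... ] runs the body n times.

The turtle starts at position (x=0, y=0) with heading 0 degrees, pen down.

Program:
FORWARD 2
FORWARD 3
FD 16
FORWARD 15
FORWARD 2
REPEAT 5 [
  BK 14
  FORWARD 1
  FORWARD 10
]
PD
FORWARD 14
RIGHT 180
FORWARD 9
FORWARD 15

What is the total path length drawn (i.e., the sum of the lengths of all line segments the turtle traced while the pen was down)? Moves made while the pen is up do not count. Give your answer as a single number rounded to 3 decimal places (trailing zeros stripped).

Executing turtle program step by step:
Start: pos=(0,0), heading=0, pen down
FD 2: (0,0) -> (2,0) [heading=0, draw]
FD 3: (2,0) -> (5,0) [heading=0, draw]
FD 16: (5,0) -> (21,0) [heading=0, draw]
FD 15: (21,0) -> (36,0) [heading=0, draw]
FD 2: (36,0) -> (38,0) [heading=0, draw]
REPEAT 5 [
  -- iteration 1/5 --
  BK 14: (38,0) -> (24,0) [heading=0, draw]
  FD 1: (24,0) -> (25,0) [heading=0, draw]
  FD 10: (25,0) -> (35,0) [heading=0, draw]
  -- iteration 2/5 --
  BK 14: (35,0) -> (21,0) [heading=0, draw]
  FD 1: (21,0) -> (22,0) [heading=0, draw]
  FD 10: (22,0) -> (32,0) [heading=0, draw]
  -- iteration 3/5 --
  BK 14: (32,0) -> (18,0) [heading=0, draw]
  FD 1: (18,0) -> (19,0) [heading=0, draw]
  FD 10: (19,0) -> (29,0) [heading=0, draw]
  -- iteration 4/5 --
  BK 14: (29,0) -> (15,0) [heading=0, draw]
  FD 1: (15,0) -> (16,0) [heading=0, draw]
  FD 10: (16,0) -> (26,0) [heading=0, draw]
  -- iteration 5/5 --
  BK 14: (26,0) -> (12,0) [heading=0, draw]
  FD 1: (12,0) -> (13,0) [heading=0, draw]
  FD 10: (13,0) -> (23,0) [heading=0, draw]
]
PD: pen down
FD 14: (23,0) -> (37,0) [heading=0, draw]
RT 180: heading 0 -> 180
FD 9: (37,0) -> (28,0) [heading=180, draw]
FD 15: (28,0) -> (13,0) [heading=180, draw]
Final: pos=(13,0), heading=180, 23 segment(s) drawn

Segment lengths:
  seg 1: (0,0) -> (2,0), length = 2
  seg 2: (2,0) -> (5,0), length = 3
  seg 3: (5,0) -> (21,0), length = 16
  seg 4: (21,0) -> (36,0), length = 15
  seg 5: (36,0) -> (38,0), length = 2
  seg 6: (38,0) -> (24,0), length = 14
  seg 7: (24,0) -> (25,0), length = 1
  seg 8: (25,0) -> (35,0), length = 10
  seg 9: (35,0) -> (21,0), length = 14
  seg 10: (21,0) -> (22,0), length = 1
  seg 11: (22,0) -> (32,0), length = 10
  seg 12: (32,0) -> (18,0), length = 14
  seg 13: (18,0) -> (19,0), length = 1
  seg 14: (19,0) -> (29,0), length = 10
  seg 15: (29,0) -> (15,0), length = 14
  seg 16: (15,0) -> (16,0), length = 1
  seg 17: (16,0) -> (26,0), length = 10
  seg 18: (26,0) -> (12,0), length = 14
  seg 19: (12,0) -> (13,0), length = 1
  seg 20: (13,0) -> (23,0), length = 10
  seg 21: (23,0) -> (37,0), length = 14
  seg 22: (37,0) -> (28,0), length = 9
  seg 23: (28,0) -> (13,0), length = 15
Total = 201

Answer: 201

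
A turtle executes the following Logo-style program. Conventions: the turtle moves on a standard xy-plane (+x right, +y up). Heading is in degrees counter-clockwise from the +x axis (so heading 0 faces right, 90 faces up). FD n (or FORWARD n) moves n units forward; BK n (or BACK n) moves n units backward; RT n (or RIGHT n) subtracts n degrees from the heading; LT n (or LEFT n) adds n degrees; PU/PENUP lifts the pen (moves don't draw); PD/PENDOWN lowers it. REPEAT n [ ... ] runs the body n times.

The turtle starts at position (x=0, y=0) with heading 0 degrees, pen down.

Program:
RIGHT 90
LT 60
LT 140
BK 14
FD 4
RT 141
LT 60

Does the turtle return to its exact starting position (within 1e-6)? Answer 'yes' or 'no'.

Answer: no

Derivation:
Executing turtle program step by step:
Start: pos=(0,0), heading=0, pen down
RT 90: heading 0 -> 270
LT 60: heading 270 -> 330
LT 140: heading 330 -> 110
BK 14: (0,0) -> (4.788,-13.156) [heading=110, draw]
FD 4: (4.788,-13.156) -> (3.42,-9.397) [heading=110, draw]
RT 141: heading 110 -> 329
LT 60: heading 329 -> 29
Final: pos=(3.42,-9.397), heading=29, 2 segment(s) drawn

Start position: (0, 0)
Final position: (3.42, -9.397)
Distance = 10; >= 1e-6 -> NOT closed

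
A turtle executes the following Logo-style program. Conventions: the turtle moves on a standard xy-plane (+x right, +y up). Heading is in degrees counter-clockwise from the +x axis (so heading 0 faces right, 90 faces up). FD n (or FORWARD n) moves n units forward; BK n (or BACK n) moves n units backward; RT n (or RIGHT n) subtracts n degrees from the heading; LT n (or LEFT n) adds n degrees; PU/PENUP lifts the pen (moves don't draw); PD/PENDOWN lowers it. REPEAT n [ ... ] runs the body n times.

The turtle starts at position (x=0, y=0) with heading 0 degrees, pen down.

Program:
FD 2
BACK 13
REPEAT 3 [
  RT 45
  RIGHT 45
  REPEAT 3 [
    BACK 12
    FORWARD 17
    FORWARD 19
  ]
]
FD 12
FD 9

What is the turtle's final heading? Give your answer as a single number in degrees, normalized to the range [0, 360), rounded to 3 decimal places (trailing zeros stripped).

Executing turtle program step by step:
Start: pos=(0,0), heading=0, pen down
FD 2: (0,0) -> (2,0) [heading=0, draw]
BK 13: (2,0) -> (-11,0) [heading=0, draw]
REPEAT 3 [
  -- iteration 1/3 --
  RT 45: heading 0 -> 315
  RT 45: heading 315 -> 270
  REPEAT 3 [
    -- iteration 1/3 --
    BK 12: (-11,0) -> (-11,12) [heading=270, draw]
    FD 17: (-11,12) -> (-11,-5) [heading=270, draw]
    FD 19: (-11,-5) -> (-11,-24) [heading=270, draw]
    -- iteration 2/3 --
    BK 12: (-11,-24) -> (-11,-12) [heading=270, draw]
    FD 17: (-11,-12) -> (-11,-29) [heading=270, draw]
    FD 19: (-11,-29) -> (-11,-48) [heading=270, draw]
    -- iteration 3/3 --
    BK 12: (-11,-48) -> (-11,-36) [heading=270, draw]
    FD 17: (-11,-36) -> (-11,-53) [heading=270, draw]
    FD 19: (-11,-53) -> (-11,-72) [heading=270, draw]
  ]
  -- iteration 2/3 --
  RT 45: heading 270 -> 225
  RT 45: heading 225 -> 180
  REPEAT 3 [
    -- iteration 1/3 --
    BK 12: (-11,-72) -> (1,-72) [heading=180, draw]
    FD 17: (1,-72) -> (-16,-72) [heading=180, draw]
    FD 19: (-16,-72) -> (-35,-72) [heading=180, draw]
    -- iteration 2/3 --
    BK 12: (-35,-72) -> (-23,-72) [heading=180, draw]
    FD 17: (-23,-72) -> (-40,-72) [heading=180, draw]
    FD 19: (-40,-72) -> (-59,-72) [heading=180, draw]
    -- iteration 3/3 --
    BK 12: (-59,-72) -> (-47,-72) [heading=180, draw]
    FD 17: (-47,-72) -> (-64,-72) [heading=180, draw]
    FD 19: (-64,-72) -> (-83,-72) [heading=180, draw]
  ]
  -- iteration 3/3 --
  RT 45: heading 180 -> 135
  RT 45: heading 135 -> 90
  REPEAT 3 [
    -- iteration 1/3 --
    BK 12: (-83,-72) -> (-83,-84) [heading=90, draw]
    FD 17: (-83,-84) -> (-83,-67) [heading=90, draw]
    FD 19: (-83,-67) -> (-83,-48) [heading=90, draw]
    -- iteration 2/3 --
    BK 12: (-83,-48) -> (-83,-60) [heading=90, draw]
    FD 17: (-83,-60) -> (-83,-43) [heading=90, draw]
    FD 19: (-83,-43) -> (-83,-24) [heading=90, draw]
    -- iteration 3/3 --
    BK 12: (-83,-24) -> (-83,-36) [heading=90, draw]
    FD 17: (-83,-36) -> (-83,-19) [heading=90, draw]
    FD 19: (-83,-19) -> (-83,0) [heading=90, draw]
  ]
]
FD 12: (-83,0) -> (-83,12) [heading=90, draw]
FD 9: (-83,12) -> (-83,21) [heading=90, draw]
Final: pos=(-83,21), heading=90, 31 segment(s) drawn

Answer: 90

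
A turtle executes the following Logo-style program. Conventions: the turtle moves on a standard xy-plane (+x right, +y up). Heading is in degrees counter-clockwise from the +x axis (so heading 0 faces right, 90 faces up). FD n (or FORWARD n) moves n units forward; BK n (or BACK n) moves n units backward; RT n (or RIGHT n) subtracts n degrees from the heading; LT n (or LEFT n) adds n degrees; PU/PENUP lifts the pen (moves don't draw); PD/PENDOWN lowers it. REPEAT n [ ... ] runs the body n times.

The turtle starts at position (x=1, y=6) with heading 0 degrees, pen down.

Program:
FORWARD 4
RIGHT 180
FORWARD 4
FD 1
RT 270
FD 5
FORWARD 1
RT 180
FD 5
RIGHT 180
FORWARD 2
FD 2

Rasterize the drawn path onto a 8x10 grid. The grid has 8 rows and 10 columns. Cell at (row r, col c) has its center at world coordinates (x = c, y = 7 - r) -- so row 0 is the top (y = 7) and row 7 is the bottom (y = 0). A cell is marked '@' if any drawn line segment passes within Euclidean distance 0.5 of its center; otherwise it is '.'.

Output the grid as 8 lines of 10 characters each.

Segment 0: (1,6) -> (5,6)
Segment 1: (5,6) -> (1,6)
Segment 2: (1,6) -> (0,6)
Segment 3: (0,6) -> (0,1)
Segment 4: (0,1) -> (0,-0)
Segment 5: (0,-0) -> (-0,5)
Segment 6: (-0,5) -> (0,3)
Segment 7: (0,3) -> (0,1)

Answer: ..........
@@@@@@....
@.........
@.........
@.........
@.........
@.........
@.........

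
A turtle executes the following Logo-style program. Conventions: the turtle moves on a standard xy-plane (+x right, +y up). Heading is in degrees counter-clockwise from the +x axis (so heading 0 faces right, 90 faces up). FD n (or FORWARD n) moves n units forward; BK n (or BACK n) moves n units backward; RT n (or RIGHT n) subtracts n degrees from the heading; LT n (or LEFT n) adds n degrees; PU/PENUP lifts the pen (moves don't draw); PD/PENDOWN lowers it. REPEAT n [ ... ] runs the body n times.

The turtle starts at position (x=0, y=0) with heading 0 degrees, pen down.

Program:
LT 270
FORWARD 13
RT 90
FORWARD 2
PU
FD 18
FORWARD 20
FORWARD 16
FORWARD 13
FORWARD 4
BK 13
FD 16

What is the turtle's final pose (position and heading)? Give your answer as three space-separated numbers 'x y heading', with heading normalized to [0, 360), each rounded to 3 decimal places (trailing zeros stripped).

Answer: -76 -13 180

Derivation:
Executing turtle program step by step:
Start: pos=(0,0), heading=0, pen down
LT 270: heading 0 -> 270
FD 13: (0,0) -> (0,-13) [heading=270, draw]
RT 90: heading 270 -> 180
FD 2: (0,-13) -> (-2,-13) [heading=180, draw]
PU: pen up
FD 18: (-2,-13) -> (-20,-13) [heading=180, move]
FD 20: (-20,-13) -> (-40,-13) [heading=180, move]
FD 16: (-40,-13) -> (-56,-13) [heading=180, move]
FD 13: (-56,-13) -> (-69,-13) [heading=180, move]
FD 4: (-69,-13) -> (-73,-13) [heading=180, move]
BK 13: (-73,-13) -> (-60,-13) [heading=180, move]
FD 16: (-60,-13) -> (-76,-13) [heading=180, move]
Final: pos=(-76,-13), heading=180, 2 segment(s) drawn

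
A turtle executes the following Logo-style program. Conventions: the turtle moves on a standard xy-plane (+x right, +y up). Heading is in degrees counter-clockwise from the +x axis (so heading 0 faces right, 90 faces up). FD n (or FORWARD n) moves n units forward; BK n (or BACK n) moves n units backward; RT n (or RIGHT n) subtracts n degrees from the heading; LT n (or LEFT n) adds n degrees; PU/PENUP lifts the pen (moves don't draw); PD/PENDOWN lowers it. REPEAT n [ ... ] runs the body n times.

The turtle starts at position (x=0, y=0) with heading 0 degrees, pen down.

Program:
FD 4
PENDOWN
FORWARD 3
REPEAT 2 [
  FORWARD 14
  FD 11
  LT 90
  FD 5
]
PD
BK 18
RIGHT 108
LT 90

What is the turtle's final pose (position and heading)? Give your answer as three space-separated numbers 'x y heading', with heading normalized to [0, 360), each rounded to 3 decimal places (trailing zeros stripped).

Answer: 45 30 162

Derivation:
Executing turtle program step by step:
Start: pos=(0,0), heading=0, pen down
FD 4: (0,0) -> (4,0) [heading=0, draw]
PD: pen down
FD 3: (4,0) -> (7,0) [heading=0, draw]
REPEAT 2 [
  -- iteration 1/2 --
  FD 14: (7,0) -> (21,0) [heading=0, draw]
  FD 11: (21,0) -> (32,0) [heading=0, draw]
  LT 90: heading 0 -> 90
  FD 5: (32,0) -> (32,5) [heading=90, draw]
  -- iteration 2/2 --
  FD 14: (32,5) -> (32,19) [heading=90, draw]
  FD 11: (32,19) -> (32,30) [heading=90, draw]
  LT 90: heading 90 -> 180
  FD 5: (32,30) -> (27,30) [heading=180, draw]
]
PD: pen down
BK 18: (27,30) -> (45,30) [heading=180, draw]
RT 108: heading 180 -> 72
LT 90: heading 72 -> 162
Final: pos=(45,30), heading=162, 9 segment(s) drawn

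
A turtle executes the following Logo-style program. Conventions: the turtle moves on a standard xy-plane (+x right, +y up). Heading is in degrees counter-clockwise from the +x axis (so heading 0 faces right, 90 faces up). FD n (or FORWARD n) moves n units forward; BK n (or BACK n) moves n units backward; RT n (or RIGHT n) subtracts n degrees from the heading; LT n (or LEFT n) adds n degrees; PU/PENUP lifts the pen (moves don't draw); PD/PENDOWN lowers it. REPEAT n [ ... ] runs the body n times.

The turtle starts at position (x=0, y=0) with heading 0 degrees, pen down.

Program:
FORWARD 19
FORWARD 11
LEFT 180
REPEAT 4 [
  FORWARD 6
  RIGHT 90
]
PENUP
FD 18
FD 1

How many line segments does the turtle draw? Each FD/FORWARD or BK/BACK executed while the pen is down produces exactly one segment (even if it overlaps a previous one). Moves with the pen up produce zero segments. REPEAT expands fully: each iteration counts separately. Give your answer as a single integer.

Answer: 6

Derivation:
Executing turtle program step by step:
Start: pos=(0,0), heading=0, pen down
FD 19: (0,0) -> (19,0) [heading=0, draw]
FD 11: (19,0) -> (30,0) [heading=0, draw]
LT 180: heading 0 -> 180
REPEAT 4 [
  -- iteration 1/4 --
  FD 6: (30,0) -> (24,0) [heading=180, draw]
  RT 90: heading 180 -> 90
  -- iteration 2/4 --
  FD 6: (24,0) -> (24,6) [heading=90, draw]
  RT 90: heading 90 -> 0
  -- iteration 3/4 --
  FD 6: (24,6) -> (30,6) [heading=0, draw]
  RT 90: heading 0 -> 270
  -- iteration 4/4 --
  FD 6: (30,6) -> (30,0) [heading=270, draw]
  RT 90: heading 270 -> 180
]
PU: pen up
FD 18: (30,0) -> (12,0) [heading=180, move]
FD 1: (12,0) -> (11,0) [heading=180, move]
Final: pos=(11,0), heading=180, 6 segment(s) drawn
Segments drawn: 6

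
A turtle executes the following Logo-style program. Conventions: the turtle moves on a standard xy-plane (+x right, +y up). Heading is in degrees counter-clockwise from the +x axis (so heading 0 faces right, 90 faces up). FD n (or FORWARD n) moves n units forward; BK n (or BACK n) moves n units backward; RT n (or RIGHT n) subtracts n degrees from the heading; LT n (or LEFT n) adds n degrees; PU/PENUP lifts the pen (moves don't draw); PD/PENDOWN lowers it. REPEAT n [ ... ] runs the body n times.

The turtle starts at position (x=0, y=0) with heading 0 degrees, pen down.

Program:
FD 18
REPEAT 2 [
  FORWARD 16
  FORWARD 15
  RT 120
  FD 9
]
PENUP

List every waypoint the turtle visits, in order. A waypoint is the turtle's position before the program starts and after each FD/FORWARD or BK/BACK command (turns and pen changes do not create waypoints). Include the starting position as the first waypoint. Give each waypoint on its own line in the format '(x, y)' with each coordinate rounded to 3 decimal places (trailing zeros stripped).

Executing turtle program step by step:
Start: pos=(0,0), heading=0, pen down
FD 18: (0,0) -> (18,0) [heading=0, draw]
REPEAT 2 [
  -- iteration 1/2 --
  FD 16: (18,0) -> (34,0) [heading=0, draw]
  FD 15: (34,0) -> (49,0) [heading=0, draw]
  RT 120: heading 0 -> 240
  FD 9: (49,0) -> (44.5,-7.794) [heading=240, draw]
  -- iteration 2/2 --
  FD 16: (44.5,-7.794) -> (36.5,-21.651) [heading=240, draw]
  FD 15: (36.5,-21.651) -> (29,-34.641) [heading=240, draw]
  RT 120: heading 240 -> 120
  FD 9: (29,-34.641) -> (24.5,-26.847) [heading=120, draw]
]
PU: pen up
Final: pos=(24.5,-26.847), heading=120, 7 segment(s) drawn
Waypoints (8 total):
(0, 0)
(18, 0)
(34, 0)
(49, 0)
(44.5, -7.794)
(36.5, -21.651)
(29, -34.641)
(24.5, -26.847)

Answer: (0, 0)
(18, 0)
(34, 0)
(49, 0)
(44.5, -7.794)
(36.5, -21.651)
(29, -34.641)
(24.5, -26.847)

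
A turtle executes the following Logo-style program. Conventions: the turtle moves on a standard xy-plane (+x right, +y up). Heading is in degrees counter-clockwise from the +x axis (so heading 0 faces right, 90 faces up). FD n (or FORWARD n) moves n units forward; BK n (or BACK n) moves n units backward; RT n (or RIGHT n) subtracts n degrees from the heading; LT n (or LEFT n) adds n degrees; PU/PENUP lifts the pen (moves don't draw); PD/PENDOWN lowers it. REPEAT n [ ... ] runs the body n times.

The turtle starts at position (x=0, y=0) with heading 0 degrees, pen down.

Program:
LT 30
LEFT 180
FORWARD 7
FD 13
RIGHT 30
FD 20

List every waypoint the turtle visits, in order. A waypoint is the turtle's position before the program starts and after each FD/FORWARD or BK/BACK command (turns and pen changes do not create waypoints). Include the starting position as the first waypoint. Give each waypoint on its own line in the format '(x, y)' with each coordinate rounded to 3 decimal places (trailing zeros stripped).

Executing turtle program step by step:
Start: pos=(0,0), heading=0, pen down
LT 30: heading 0 -> 30
LT 180: heading 30 -> 210
FD 7: (0,0) -> (-6.062,-3.5) [heading=210, draw]
FD 13: (-6.062,-3.5) -> (-17.321,-10) [heading=210, draw]
RT 30: heading 210 -> 180
FD 20: (-17.321,-10) -> (-37.321,-10) [heading=180, draw]
Final: pos=(-37.321,-10), heading=180, 3 segment(s) drawn
Waypoints (4 total):
(0, 0)
(-6.062, -3.5)
(-17.321, -10)
(-37.321, -10)

Answer: (0, 0)
(-6.062, -3.5)
(-17.321, -10)
(-37.321, -10)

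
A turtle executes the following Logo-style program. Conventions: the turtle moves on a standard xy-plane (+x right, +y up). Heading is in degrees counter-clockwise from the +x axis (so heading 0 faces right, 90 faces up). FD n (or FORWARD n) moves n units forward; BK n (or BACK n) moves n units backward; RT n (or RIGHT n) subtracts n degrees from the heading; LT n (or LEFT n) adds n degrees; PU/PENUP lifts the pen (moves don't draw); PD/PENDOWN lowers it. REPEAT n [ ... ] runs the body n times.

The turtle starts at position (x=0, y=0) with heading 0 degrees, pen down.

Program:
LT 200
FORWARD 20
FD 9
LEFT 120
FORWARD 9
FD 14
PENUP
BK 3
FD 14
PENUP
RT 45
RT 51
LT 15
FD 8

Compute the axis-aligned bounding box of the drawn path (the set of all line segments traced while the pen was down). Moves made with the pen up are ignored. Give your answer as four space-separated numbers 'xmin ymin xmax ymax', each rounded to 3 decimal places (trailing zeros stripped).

Answer: -27.251 -24.703 0 0

Derivation:
Executing turtle program step by step:
Start: pos=(0,0), heading=0, pen down
LT 200: heading 0 -> 200
FD 20: (0,0) -> (-18.794,-6.84) [heading=200, draw]
FD 9: (-18.794,-6.84) -> (-27.251,-9.919) [heading=200, draw]
LT 120: heading 200 -> 320
FD 9: (-27.251,-9.919) -> (-20.357,-15.704) [heading=320, draw]
FD 14: (-20.357,-15.704) -> (-9.632,-24.703) [heading=320, draw]
PU: pen up
BK 3: (-9.632,-24.703) -> (-11.93,-22.774) [heading=320, move]
FD 14: (-11.93,-22.774) -> (-1.206,-31.773) [heading=320, move]
PU: pen up
RT 45: heading 320 -> 275
RT 51: heading 275 -> 224
LT 15: heading 224 -> 239
FD 8: (-1.206,-31.773) -> (-5.326,-38.631) [heading=239, move]
Final: pos=(-5.326,-38.631), heading=239, 4 segment(s) drawn

Segment endpoints: x in {-27.251, -20.357, -18.794, -9.632, 0}, y in {-24.703, -15.704, -9.919, -6.84, 0}
xmin=-27.251, ymin=-24.703, xmax=0, ymax=0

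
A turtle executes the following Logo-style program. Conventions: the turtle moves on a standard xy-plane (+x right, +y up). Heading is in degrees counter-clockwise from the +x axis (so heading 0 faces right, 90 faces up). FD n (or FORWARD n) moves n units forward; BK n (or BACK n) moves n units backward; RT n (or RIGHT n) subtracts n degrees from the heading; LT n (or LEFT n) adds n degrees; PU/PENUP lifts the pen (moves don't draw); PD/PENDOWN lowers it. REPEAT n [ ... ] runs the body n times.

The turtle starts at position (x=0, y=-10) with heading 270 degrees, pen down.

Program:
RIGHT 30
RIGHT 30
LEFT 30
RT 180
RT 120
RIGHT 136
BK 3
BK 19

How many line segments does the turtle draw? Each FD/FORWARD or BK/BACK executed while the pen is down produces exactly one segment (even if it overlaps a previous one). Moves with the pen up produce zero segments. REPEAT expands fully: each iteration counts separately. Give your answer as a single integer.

Executing turtle program step by step:
Start: pos=(0,-10), heading=270, pen down
RT 30: heading 270 -> 240
RT 30: heading 240 -> 210
LT 30: heading 210 -> 240
RT 180: heading 240 -> 60
RT 120: heading 60 -> 300
RT 136: heading 300 -> 164
BK 3: (0,-10) -> (2.884,-10.827) [heading=164, draw]
BK 19: (2.884,-10.827) -> (21.148,-16.064) [heading=164, draw]
Final: pos=(21.148,-16.064), heading=164, 2 segment(s) drawn
Segments drawn: 2

Answer: 2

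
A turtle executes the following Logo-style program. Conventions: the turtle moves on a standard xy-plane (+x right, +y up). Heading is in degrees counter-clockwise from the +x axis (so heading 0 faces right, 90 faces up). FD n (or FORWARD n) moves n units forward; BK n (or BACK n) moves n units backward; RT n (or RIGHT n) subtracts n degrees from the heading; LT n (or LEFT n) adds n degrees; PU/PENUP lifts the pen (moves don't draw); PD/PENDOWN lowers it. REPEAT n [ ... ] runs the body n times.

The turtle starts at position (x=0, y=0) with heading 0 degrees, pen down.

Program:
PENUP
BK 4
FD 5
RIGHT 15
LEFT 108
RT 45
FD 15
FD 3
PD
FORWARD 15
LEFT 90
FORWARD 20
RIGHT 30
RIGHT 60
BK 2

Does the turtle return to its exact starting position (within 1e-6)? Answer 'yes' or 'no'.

Answer: no

Derivation:
Executing turtle program step by step:
Start: pos=(0,0), heading=0, pen down
PU: pen up
BK 4: (0,0) -> (-4,0) [heading=0, move]
FD 5: (-4,0) -> (1,0) [heading=0, move]
RT 15: heading 0 -> 345
LT 108: heading 345 -> 93
RT 45: heading 93 -> 48
FD 15: (1,0) -> (11.037,11.147) [heading=48, move]
FD 3: (11.037,11.147) -> (13.044,13.377) [heading=48, move]
PD: pen down
FD 15: (13.044,13.377) -> (23.081,24.524) [heading=48, draw]
LT 90: heading 48 -> 138
FD 20: (23.081,24.524) -> (8.218,37.906) [heading=138, draw]
RT 30: heading 138 -> 108
RT 60: heading 108 -> 48
BK 2: (8.218,37.906) -> (6.88,36.42) [heading=48, draw]
Final: pos=(6.88,36.42), heading=48, 3 segment(s) drawn

Start position: (0, 0)
Final position: (6.88, 36.42)
Distance = 37.064; >= 1e-6 -> NOT closed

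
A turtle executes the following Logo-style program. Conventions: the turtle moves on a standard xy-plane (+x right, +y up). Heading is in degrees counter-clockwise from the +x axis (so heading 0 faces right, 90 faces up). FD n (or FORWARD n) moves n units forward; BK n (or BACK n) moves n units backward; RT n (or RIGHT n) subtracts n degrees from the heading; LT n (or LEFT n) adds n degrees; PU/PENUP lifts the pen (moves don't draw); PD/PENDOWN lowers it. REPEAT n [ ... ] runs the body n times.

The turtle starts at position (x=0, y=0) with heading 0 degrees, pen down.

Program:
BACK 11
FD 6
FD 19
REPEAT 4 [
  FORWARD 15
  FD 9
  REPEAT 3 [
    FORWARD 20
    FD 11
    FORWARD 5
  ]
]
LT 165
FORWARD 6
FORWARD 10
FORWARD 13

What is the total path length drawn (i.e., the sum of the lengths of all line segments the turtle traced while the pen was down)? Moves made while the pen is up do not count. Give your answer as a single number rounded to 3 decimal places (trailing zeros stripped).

Executing turtle program step by step:
Start: pos=(0,0), heading=0, pen down
BK 11: (0,0) -> (-11,0) [heading=0, draw]
FD 6: (-11,0) -> (-5,0) [heading=0, draw]
FD 19: (-5,0) -> (14,0) [heading=0, draw]
REPEAT 4 [
  -- iteration 1/4 --
  FD 15: (14,0) -> (29,0) [heading=0, draw]
  FD 9: (29,0) -> (38,0) [heading=0, draw]
  REPEAT 3 [
    -- iteration 1/3 --
    FD 20: (38,0) -> (58,0) [heading=0, draw]
    FD 11: (58,0) -> (69,0) [heading=0, draw]
    FD 5: (69,0) -> (74,0) [heading=0, draw]
    -- iteration 2/3 --
    FD 20: (74,0) -> (94,0) [heading=0, draw]
    FD 11: (94,0) -> (105,0) [heading=0, draw]
    FD 5: (105,0) -> (110,0) [heading=0, draw]
    -- iteration 3/3 --
    FD 20: (110,0) -> (130,0) [heading=0, draw]
    FD 11: (130,0) -> (141,0) [heading=0, draw]
    FD 5: (141,0) -> (146,0) [heading=0, draw]
  ]
  -- iteration 2/4 --
  FD 15: (146,0) -> (161,0) [heading=0, draw]
  FD 9: (161,0) -> (170,0) [heading=0, draw]
  REPEAT 3 [
    -- iteration 1/3 --
    FD 20: (170,0) -> (190,0) [heading=0, draw]
    FD 11: (190,0) -> (201,0) [heading=0, draw]
    FD 5: (201,0) -> (206,0) [heading=0, draw]
    -- iteration 2/3 --
    FD 20: (206,0) -> (226,0) [heading=0, draw]
    FD 11: (226,0) -> (237,0) [heading=0, draw]
    FD 5: (237,0) -> (242,0) [heading=0, draw]
    -- iteration 3/3 --
    FD 20: (242,0) -> (262,0) [heading=0, draw]
    FD 11: (262,0) -> (273,0) [heading=0, draw]
    FD 5: (273,0) -> (278,0) [heading=0, draw]
  ]
  -- iteration 3/4 --
  FD 15: (278,0) -> (293,0) [heading=0, draw]
  FD 9: (293,0) -> (302,0) [heading=0, draw]
  REPEAT 3 [
    -- iteration 1/3 --
    FD 20: (302,0) -> (322,0) [heading=0, draw]
    FD 11: (322,0) -> (333,0) [heading=0, draw]
    FD 5: (333,0) -> (338,0) [heading=0, draw]
    -- iteration 2/3 --
    FD 20: (338,0) -> (358,0) [heading=0, draw]
    FD 11: (358,0) -> (369,0) [heading=0, draw]
    FD 5: (369,0) -> (374,0) [heading=0, draw]
    -- iteration 3/3 --
    FD 20: (374,0) -> (394,0) [heading=0, draw]
    FD 11: (394,0) -> (405,0) [heading=0, draw]
    FD 5: (405,0) -> (410,0) [heading=0, draw]
  ]
  -- iteration 4/4 --
  FD 15: (410,0) -> (425,0) [heading=0, draw]
  FD 9: (425,0) -> (434,0) [heading=0, draw]
  REPEAT 3 [
    -- iteration 1/3 --
    FD 20: (434,0) -> (454,0) [heading=0, draw]
    FD 11: (454,0) -> (465,0) [heading=0, draw]
    FD 5: (465,0) -> (470,0) [heading=0, draw]
    -- iteration 2/3 --
    FD 20: (470,0) -> (490,0) [heading=0, draw]
    FD 11: (490,0) -> (501,0) [heading=0, draw]
    FD 5: (501,0) -> (506,0) [heading=0, draw]
    -- iteration 3/3 --
    FD 20: (506,0) -> (526,0) [heading=0, draw]
    FD 11: (526,0) -> (537,0) [heading=0, draw]
    FD 5: (537,0) -> (542,0) [heading=0, draw]
  ]
]
LT 165: heading 0 -> 165
FD 6: (542,0) -> (536.204,1.553) [heading=165, draw]
FD 10: (536.204,1.553) -> (526.545,4.141) [heading=165, draw]
FD 13: (526.545,4.141) -> (513.988,7.506) [heading=165, draw]
Final: pos=(513.988,7.506), heading=165, 50 segment(s) drawn

Segment lengths:
  seg 1: (0,0) -> (-11,0), length = 11
  seg 2: (-11,0) -> (-5,0), length = 6
  seg 3: (-5,0) -> (14,0), length = 19
  seg 4: (14,0) -> (29,0), length = 15
  seg 5: (29,0) -> (38,0), length = 9
  seg 6: (38,0) -> (58,0), length = 20
  seg 7: (58,0) -> (69,0), length = 11
  seg 8: (69,0) -> (74,0), length = 5
  seg 9: (74,0) -> (94,0), length = 20
  seg 10: (94,0) -> (105,0), length = 11
  seg 11: (105,0) -> (110,0), length = 5
  seg 12: (110,0) -> (130,0), length = 20
  seg 13: (130,0) -> (141,0), length = 11
  seg 14: (141,0) -> (146,0), length = 5
  seg 15: (146,0) -> (161,0), length = 15
  seg 16: (161,0) -> (170,0), length = 9
  seg 17: (170,0) -> (190,0), length = 20
  seg 18: (190,0) -> (201,0), length = 11
  seg 19: (201,0) -> (206,0), length = 5
  seg 20: (206,0) -> (226,0), length = 20
  seg 21: (226,0) -> (237,0), length = 11
  seg 22: (237,0) -> (242,0), length = 5
  seg 23: (242,0) -> (262,0), length = 20
  seg 24: (262,0) -> (273,0), length = 11
  seg 25: (273,0) -> (278,0), length = 5
  seg 26: (278,0) -> (293,0), length = 15
  seg 27: (293,0) -> (302,0), length = 9
  seg 28: (302,0) -> (322,0), length = 20
  seg 29: (322,0) -> (333,0), length = 11
  seg 30: (333,0) -> (338,0), length = 5
  seg 31: (338,0) -> (358,0), length = 20
  seg 32: (358,0) -> (369,0), length = 11
  seg 33: (369,0) -> (374,0), length = 5
  seg 34: (374,0) -> (394,0), length = 20
  seg 35: (394,0) -> (405,0), length = 11
  seg 36: (405,0) -> (410,0), length = 5
  seg 37: (410,0) -> (425,0), length = 15
  seg 38: (425,0) -> (434,0), length = 9
  seg 39: (434,0) -> (454,0), length = 20
  seg 40: (454,0) -> (465,0), length = 11
  seg 41: (465,0) -> (470,0), length = 5
  seg 42: (470,0) -> (490,0), length = 20
  seg 43: (490,0) -> (501,0), length = 11
  seg 44: (501,0) -> (506,0), length = 5
  seg 45: (506,0) -> (526,0), length = 20
  seg 46: (526,0) -> (537,0), length = 11
  seg 47: (537,0) -> (542,0), length = 5
  seg 48: (542,0) -> (536.204,1.553), length = 6
  seg 49: (536.204,1.553) -> (526.545,4.141), length = 10
  seg 50: (526.545,4.141) -> (513.988,7.506), length = 13
Total = 593

Answer: 593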